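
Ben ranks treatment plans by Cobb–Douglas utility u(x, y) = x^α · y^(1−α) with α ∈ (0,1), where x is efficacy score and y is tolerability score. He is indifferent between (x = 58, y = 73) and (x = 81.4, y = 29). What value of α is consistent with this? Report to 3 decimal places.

The Cobb–Douglas utilities coincide, so 58^α·73^(1−α) = 81.4^α·29^(1−α).
Taking logs: α·ln 58 + (1−α)·ln 73 = α·ln 81.4 + (1−α)·ln 29, i.e. α·-0.338932 = (1−α)·-0.923164.
Thus α·(-1.262096) = -0.923164, so α = -0.923164/-1.262096 ≈ 0.731.

α ≈ 0.731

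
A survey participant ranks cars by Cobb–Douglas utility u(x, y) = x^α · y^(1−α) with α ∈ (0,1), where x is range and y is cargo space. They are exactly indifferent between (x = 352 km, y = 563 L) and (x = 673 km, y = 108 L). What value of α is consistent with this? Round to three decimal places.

Indifference: 352^α · 563^(1−α) = 673^α · 108^(1−α).
Rearrange to (352/673)^α = (108/563)^(1−α) and take logs: α·-0.648114 = (1−α)·-1.651148.
With A = -0.648114 and B = -1.651148: α·A = (1−α)·B, so α = B/(A+B) = -1.651148/-2.299262 ≈ 0.718.

α ≈ 0.718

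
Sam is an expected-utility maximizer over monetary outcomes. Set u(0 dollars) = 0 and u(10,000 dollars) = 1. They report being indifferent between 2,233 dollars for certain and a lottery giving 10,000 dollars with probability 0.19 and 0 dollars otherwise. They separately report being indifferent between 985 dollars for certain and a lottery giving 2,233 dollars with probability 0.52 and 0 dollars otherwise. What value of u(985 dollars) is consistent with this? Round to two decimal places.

0.10

From the first indifference, u(2,233 dollars) = 0.19·u(10,000 dollars) + 0.81·u(0 dollars) = 0.19·1 + 0.81·0 = 0.19.
The second indifference gives u(985 dollars) = 0.52·u(2,233 dollars) + 0.48·u(0 dollars) = 0.52·0.19 + 0.48·0.00 = 0.0988.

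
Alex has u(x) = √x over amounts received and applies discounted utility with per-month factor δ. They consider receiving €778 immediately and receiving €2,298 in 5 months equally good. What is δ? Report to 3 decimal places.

Indifference means u(778) = δ^5 · u(2298), so δ^5 = u(778)/u(2298).
With u(x) = √x: δ^5 = √778/√2298 = √(778/2298) = 0.58186.
Taking the 5th root: δ = 0.58186^(1/5) ≈ 0.897.

δ ≈ 0.897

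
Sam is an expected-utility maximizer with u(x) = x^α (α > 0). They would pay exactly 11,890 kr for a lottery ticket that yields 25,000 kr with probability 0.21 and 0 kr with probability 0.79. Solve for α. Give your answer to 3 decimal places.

α ≈ 2.100

Since u(0) = 0, the lottery's EU is 0.21·25000^α.
Indifference: 11890^α = 0.21·25000^α, so (11890/25000)^α = 0.21.
Take logs: α = ln 0.21 / ln(11890/25000) ≈ 2.09996.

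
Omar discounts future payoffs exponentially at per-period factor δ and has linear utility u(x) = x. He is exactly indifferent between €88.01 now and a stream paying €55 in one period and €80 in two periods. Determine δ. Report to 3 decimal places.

Present value of the stream is 55·δ + 80·δ². Indifference gives 55δ + 80δ² = 88.01.
So 80δ² + 55δ − 88.01 = 0.
By the quadratic formula (taking the positive root), δ = (−55 + √31188.20) / 160 ≈ 0.760.

δ ≈ 0.760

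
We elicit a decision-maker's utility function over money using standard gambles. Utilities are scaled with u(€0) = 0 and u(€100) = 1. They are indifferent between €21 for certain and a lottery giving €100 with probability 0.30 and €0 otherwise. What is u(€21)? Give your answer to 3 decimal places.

By the standard-gamble method, u(€21) is just the indifference probability on the best outcome: 0.30.

0.300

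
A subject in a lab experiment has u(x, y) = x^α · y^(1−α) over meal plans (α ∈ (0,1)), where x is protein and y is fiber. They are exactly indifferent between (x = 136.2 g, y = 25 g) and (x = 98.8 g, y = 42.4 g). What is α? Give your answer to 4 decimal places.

α ≈ 0.6220

Indifference: 136.2^α · 25^(1−α) = 98.8^α · 42.4^(1−α).
Rearrange to (136.2/98.8)^α = (42.4/25)^(1−α) and take logs: α·0.3210268 = (1−α)·0.5282725.
With A = 0.3210268 and B = 0.5282725: α·A = (1−α)·B, so α = B/(A+B) = 0.5282725/0.8492993 ≈ 0.6220.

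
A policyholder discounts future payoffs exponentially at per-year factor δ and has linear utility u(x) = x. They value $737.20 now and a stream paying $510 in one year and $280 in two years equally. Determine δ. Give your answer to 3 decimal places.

The stream is worth 510δ + 280δ² today, so 510δ + 280δ² = 737.20.
Rearranged: 280δ² + 510δ − 737.20 = 0.
The positive root is δ = [−510 + √(510² + 4·280·737.20)] / (2·280) = (−510 + 1042.000)/560 ≈ 0.950.

δ ≈ 0.950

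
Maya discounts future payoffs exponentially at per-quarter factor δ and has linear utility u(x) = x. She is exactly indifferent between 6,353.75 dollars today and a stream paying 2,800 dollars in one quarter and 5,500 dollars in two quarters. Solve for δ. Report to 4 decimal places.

Equating present values: 6353.75 = 2800δ + 5500δ².
That is, 5500δ² + 2800δ − 6353.75 = 0, a quadratic in δ.
By the quadratic formula (taking the positive root), δ = (−2800 + √147622500.00) / 11000 ≈ 0.8500.

δ ≈ 0.8500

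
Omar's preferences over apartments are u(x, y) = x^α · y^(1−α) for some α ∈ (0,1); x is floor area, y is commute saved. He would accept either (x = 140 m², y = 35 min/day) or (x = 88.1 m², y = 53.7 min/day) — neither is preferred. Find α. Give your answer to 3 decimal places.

α ≈ 0.480

Set the two utilities equal: 140^α·35^(1−α) = 88.1^α·53.7^(1−α).
(140/88.1)^α = (53.7/35)^(1−α); take logs: α·ln(140/88.1) = (1−α)·ln(53.7/35), i.e. α·0.463170 = (1−α)·0.428065.
So α/(1−α) = (0.428065)/(0.463170) = 0.924207, and α = 0.924207/1.924207 ≈ 0.480.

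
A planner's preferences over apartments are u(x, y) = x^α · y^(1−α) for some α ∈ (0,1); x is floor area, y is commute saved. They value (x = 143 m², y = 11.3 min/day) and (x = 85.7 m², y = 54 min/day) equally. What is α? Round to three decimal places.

α ≈ 0.753

Set the two utilities equal: 143^α·11.3^(1−α) = 85.7^α·54^(1−α).
Taking logs: α·ln 143 + (1−α)·ln 11.3 = α·ln 85.7 + (1−α)·ln 54, i.e. α·0.511992 = (1−α)·1.564181.
Thus α·(2.076173) = 1.564181, so α = 1.564181/2.076173 ≈ 0.753.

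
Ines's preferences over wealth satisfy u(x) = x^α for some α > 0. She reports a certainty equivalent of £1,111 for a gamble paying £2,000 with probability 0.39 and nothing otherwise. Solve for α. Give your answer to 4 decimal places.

Since u(0) = 0, the lottery's EU is 0.39·2000^α.
Equating: 1111^α = 0.39·2000^α, i.e. 0.5555^α = 0.39.
α = ln(0.39) / ln(1111/2000) = -0.9416085/-0.5878867 ≈ 1.6017.

α ≈ 1.6017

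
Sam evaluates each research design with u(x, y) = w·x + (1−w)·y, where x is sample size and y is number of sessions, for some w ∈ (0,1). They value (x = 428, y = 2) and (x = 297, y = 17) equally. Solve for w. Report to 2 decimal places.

w = 0.10

Equating utilities: w·428 + (1−w)·2 = w·297 + (1−w)·17.
Rearranging, 131·w − 15·(1−w) = 0.
Hence w = 15/(131+15) = 15/146 = 0.10.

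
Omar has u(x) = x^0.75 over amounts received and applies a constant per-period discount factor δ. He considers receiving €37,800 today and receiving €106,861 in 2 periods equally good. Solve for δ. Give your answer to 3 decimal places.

Equating discounted utilities: u(37800) = δ^2·u(106861) ⇒ δ^2 = u(37800)/u(106861).
With u(x) = x^0.75: δ^2 = 37800^0.75/106861^0.75 = (37800/106861)^0.75 = 0.45867.
Taking the square root: δ = 0.45867^(1/2) ≈ 0.677.

δ ≈ 0.677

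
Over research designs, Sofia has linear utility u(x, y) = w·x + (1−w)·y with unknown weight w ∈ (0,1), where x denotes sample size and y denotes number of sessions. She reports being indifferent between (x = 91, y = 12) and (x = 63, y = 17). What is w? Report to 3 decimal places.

u(91,12) = u(63,17) means w·91 + (1−w)·12 = w·63 + (1−w)·17.
Rearranging, 28·w − 5·(1−w) = 0.
So w/(1−w) = 5/28 = 0.1786, giving w = 5/(28+5) = 0.152.

w = 0.152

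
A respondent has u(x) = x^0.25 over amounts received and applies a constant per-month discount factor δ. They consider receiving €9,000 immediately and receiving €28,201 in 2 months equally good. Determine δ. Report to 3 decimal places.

Indifference means u(9000) = δ^2 · u(28201), so δ^2 = u(9000)/u(28201).
Since u(x) = x^0.25, δ^2 = (9000/28201)^0.25 = 0.31914^0.25 = 0.75161.
So δ = 0.75161^(1/2) ≈ 0.867.

δ ≈ 0.867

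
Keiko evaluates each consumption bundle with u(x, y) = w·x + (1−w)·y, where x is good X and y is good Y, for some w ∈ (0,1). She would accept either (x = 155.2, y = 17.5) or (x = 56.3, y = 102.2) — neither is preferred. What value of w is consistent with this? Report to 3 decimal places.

w = 0.461

Indifference: w·155.2 + (1−w)·17.5 = w·56.3 + (1−w)·102.2.
Rearranging, 98.9·w − 84.7·(1−w) = 0.
The marginal rate of substitution is 84.7/98.9, so w = 84.7/(98.9+84.7) = 0.461.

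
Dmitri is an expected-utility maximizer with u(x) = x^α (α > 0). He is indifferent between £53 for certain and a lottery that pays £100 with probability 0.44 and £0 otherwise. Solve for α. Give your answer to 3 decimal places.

α ≈ 1.293

Since u(0) = 0, the lottery's EU is 0.44·100^α.
Setting u(53) equal to that: 53^α = 0.44·100^α ⇒ (53/100)^α = 0.44.
Take logs: α = ln 0.44 / ln(53/100) ≈ 1.29313.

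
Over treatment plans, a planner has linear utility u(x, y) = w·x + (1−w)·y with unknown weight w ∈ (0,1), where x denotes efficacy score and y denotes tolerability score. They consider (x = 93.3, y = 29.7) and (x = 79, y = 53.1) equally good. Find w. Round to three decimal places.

Equating utilities: w·93.3 + (1−w)·29.7 = w·79 + (1−w)·53.1.
Collecting terms: w·14.3 = (1−w)·23.4.
Hence w = 23.4/(14.3+23.4) = 23.4/37.7 = 0.621.

w = 0.621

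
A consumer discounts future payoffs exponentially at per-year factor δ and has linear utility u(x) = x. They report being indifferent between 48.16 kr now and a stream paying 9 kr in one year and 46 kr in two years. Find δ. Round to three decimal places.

δ ≈ 0.930

Present value of the stream is 9·δ + 46·δ². Indifference gives 9δ + 46δ² = 48.16.
Rearranged: 46δ² + 9δ − 48.16 = 0.
δ = (−9 + √(9² + 4·46·48.16)) / (2·46) = (−9 + √8942.44) / 92 ≈ 0.930.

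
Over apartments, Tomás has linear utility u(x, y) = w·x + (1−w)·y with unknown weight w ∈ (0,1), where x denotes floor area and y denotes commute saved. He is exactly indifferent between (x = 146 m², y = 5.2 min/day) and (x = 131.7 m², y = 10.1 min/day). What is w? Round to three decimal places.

u(146,5.2) = u(131.7,10.1) means w·146 + (1−w)·5.2 = w·131.7 + (1−w)·10.1.
Rearranging, 14.3·w − 4.9·(1−w) = 0.
So w/(1−w) = 4.9/14.3 = 0.3427, giving w = 4.9/(14.3+4.9) = 0.255.

w = 0.255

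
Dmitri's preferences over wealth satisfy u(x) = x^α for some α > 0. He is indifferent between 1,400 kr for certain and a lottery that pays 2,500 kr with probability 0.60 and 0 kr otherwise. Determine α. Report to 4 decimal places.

The lottery's expected utility is 0.60·u(2500) + 0.40·u(0) = 0.60·2500^α (since u(0) = 0 for α > 0).
Equating: 1400^α = 0.60·2500^α, i.e. 0.5600^α = 0.60.
Take logs: α = ln 0.60 / ln(1400/2500) ≈ 0.881010.

α ≈ 0.8810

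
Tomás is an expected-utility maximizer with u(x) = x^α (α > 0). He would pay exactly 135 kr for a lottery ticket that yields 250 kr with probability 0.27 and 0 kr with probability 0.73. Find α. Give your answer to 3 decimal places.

The lottery's expected utility is 0.27·u(250) + 0.73·u(0) = 0.27·250^α (since u(0) = 0 for α > 0).
Indifference: 135^α = 0.27·250^α, so (135/250)^α = 0.27.
Taking logs: α·ln(135/250) = ln(0.27), so α = -1.309333 / -0.616186 ≈ 2.125.

α ≈ 2.125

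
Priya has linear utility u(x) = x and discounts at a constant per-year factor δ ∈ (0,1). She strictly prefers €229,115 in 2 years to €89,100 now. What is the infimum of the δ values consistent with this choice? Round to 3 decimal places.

Under u(x) = x this choice says 89100 < δ^2·229115.
Hence δ^2 > 89100/229115 = 0.38889, and x ↦ x^(1/2) is increasing on (0,∞).
δ > 0.38889^(1/2) = 0.624.

δ > 0.624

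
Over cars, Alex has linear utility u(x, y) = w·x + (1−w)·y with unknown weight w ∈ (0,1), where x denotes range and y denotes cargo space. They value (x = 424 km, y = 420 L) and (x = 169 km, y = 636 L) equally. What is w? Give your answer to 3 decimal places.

w = 0.459

Indifference: w·424 + (1−w)·420 = w·169 + (1−w)·636.
Rearranging, 255·w − 216·(1−w) = 0.
Hence w = 216/(255+216) = 216/471 = 0.459.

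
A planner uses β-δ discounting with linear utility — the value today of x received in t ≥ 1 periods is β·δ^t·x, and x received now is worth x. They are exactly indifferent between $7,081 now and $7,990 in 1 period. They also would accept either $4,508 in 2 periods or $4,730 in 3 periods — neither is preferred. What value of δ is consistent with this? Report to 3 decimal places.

δ ≈ 0.953

The second indifference involves only future payoffs, so β cancels: β·δ^2·4508 = β·δ^3·4730, giving δ = 4508/4730 = 0.95307.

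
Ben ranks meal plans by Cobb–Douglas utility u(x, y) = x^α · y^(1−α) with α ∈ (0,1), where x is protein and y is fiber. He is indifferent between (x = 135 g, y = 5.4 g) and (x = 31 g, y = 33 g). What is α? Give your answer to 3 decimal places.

Set the two utilities equal: 135^α·5.4^(1−α) = 31^α·33^(1−α).
(135/31)^α = (33/5.4)^(1−α); take logs: α·ln(135/31) = (1−α)·ln(33/5.4), i.e. α·1.471288 = (1−α)·1.810109.
Thus α·(3.281397) = 1.810109, so α = 1.810109/3.281397 ≈ 0.552.

α ≈ 0.552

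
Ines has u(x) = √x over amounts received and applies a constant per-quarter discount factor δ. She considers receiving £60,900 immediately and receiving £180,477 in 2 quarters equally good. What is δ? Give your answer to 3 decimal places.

δ ≈ 0.762

The payoff in 2 quarters is discounted by δ^2, so u(60900) = δ^2·u(180477) and δ^2 = u(60900)/u(180477).
With u(x) = √x: δ^2 = √60900/√180477 = √(60900/180477) = 0.58090.
So δ = 0.58090^(1/2) ≈ 0.762.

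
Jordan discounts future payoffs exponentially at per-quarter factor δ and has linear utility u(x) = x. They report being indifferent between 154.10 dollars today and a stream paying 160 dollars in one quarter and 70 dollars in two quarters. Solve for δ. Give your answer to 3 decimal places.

δ ≈ 0.730

Equating present values: 154.10 = 160δ + 70δ².
So 70δ² + 160δ − 154.10 = 0.
The positive root is δ = [−160 + √(160² + 4·70·154.10)] / (2·70) = (−160 + 262.198)/140 ≈ 0.730.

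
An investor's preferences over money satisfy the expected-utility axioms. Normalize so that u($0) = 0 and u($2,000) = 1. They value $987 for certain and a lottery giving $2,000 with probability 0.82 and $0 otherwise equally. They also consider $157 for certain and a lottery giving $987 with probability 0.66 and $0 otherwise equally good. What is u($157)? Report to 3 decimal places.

0.541

First, u($987) = 0.82·u($2,000) + 0.18·u($0) = 0.82.
The second indifference gives u($157) = 0.66·u($987) + 0.34·u($0) = 0.66·0.82 + 0.34·0.00 = 0.5412.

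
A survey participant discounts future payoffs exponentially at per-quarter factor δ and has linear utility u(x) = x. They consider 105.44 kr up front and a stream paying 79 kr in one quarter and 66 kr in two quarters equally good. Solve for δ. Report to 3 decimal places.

δ ≈ 0.800

The stream is worth 79δ + 66δ² today, so 79δ + 66δ² = 105.44.
So 66δ² + 79δ − 105.44 = 0.
δ = (−79 + √(79² + 4·66·105.44)) / (2·66) = (−79 + √34077.16) / 132 ≈ 0.800.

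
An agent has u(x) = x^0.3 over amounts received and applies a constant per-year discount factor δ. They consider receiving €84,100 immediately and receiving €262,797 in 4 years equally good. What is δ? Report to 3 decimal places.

δ ≈ 0.918

Equating discounted utilities: u(84100) = δ^4·u(262797) ⇒ δ^4 = u(84100)/u(262797).
Since u(x) = x^0.3, δ^4 = (84100/262797)^0.3 = 0.32002^0.3 = 0.71048.
Hence δ = (0.71048)^(1/4) = 0.91810.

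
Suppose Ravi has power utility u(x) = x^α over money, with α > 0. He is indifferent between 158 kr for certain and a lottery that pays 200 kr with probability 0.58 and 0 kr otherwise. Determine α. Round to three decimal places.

α ≈ 2.311

Since u(0) = 0, the lottery's EU is 0.58·200^α.
Indifference: 158^α = 0.58·200^α, so (158/200)^α = 0.58.
α = ln(0.58) / ln(158/200) = -0.544727/-0.235722 ≈ 2.311.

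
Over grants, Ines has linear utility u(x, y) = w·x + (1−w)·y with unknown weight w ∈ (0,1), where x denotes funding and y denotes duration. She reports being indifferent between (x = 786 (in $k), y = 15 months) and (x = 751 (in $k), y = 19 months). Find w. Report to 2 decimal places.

Indifference: w·786 + (1−w)·15 = w·751 + (1−w)·19.
w·(786−751) = (1−w)·(19−15), i.e. w·35 = (1−w)·4.
The marginal rate of substitution is 4/35, so w = 4/(35+4) = 0.10.

w = 0.10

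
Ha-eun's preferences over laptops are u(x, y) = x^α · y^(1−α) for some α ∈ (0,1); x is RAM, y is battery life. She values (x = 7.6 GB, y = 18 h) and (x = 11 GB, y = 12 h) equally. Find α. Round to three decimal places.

α ≈ 0.523

Indifference: 7.6^α · 18^(1−α) = 11^α · 12^(1−α).
Rearrange to (7.6/11)^α = (12/18)^(1−α) and take logs: α·-0.369747 = (1−α)·-0.405465.
With A = -0.369747 and B = -0.405465: α·A = (1−α)·B, so α = B/(A+B) = -0.405465/-0.775212 ≈ 0.523.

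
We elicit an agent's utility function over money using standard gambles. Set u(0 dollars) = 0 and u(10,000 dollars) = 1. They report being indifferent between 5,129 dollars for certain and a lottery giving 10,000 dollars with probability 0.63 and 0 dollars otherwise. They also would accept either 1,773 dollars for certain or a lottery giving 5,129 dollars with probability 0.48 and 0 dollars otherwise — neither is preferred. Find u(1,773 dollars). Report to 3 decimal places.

First, u(5,129 dollars) = 0.63·u(10,000 dollars) + 0.37·u(0 dollars) = 0.63.
Chaining: u(1,773 dollars) = 0.48·0.63 + 0.52·0.00 = 0.3024.

0.302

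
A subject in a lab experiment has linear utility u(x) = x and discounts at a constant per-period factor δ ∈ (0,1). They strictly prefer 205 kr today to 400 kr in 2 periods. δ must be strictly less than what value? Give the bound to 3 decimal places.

δ < 0.716

Under u(x) = x this choice says 205 > δ^2·400.
So δ^2 < 205/400 = 0.51250; taking the square root of both positive sides preserves the inequality.
δ < (205/400)^(1/2) ≈ 0.716.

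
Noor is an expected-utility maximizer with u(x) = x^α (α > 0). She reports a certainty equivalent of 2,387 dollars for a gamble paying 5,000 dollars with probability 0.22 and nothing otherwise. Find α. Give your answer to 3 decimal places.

Since u(0) = 0, the lottery's EU is 0.22·5000^α.
Setting u(2387) equal to that: 2387^α = 0.22·5000^α ⇒ (2387/5000)^α = 0.22.
Take logs: α = ln 0.22 / ln(2387/5000) ≈ 2.04778.

α ≈ 2.048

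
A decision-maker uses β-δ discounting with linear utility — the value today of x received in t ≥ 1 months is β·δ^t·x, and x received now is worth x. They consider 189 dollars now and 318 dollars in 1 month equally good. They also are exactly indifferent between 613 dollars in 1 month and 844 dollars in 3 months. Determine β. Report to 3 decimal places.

β ≈ 0.697

Both payoffs in the second observation are in the future, so β drops out: δ^1·613 = δ^3·844 ⇒ δ^2 = 613/844 = 0.72630, so δ = 0.85223.
Substituting δ into 189 = β·δ·318: β = 189/(271.011) ≈ 0.697.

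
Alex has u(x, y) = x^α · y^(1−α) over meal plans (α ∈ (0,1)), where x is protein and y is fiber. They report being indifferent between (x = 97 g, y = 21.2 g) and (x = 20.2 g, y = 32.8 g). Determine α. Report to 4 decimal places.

α ≈ 0.2176

Indifference: 97^α · 21.2^(1−α) = 20.2^α · 32.8^(1−α).
(97/20.2)^α = (32.8/21.2)^(1−α); take logs: α·ln(97/20.2) = (1−α)·ln(32.8/21.2), i.e. α·1.5690284 = (1−α)·0.4364273.
Thus α·(2.0054557) = 0.4364273, so α = 0.4364273/2.0054557 ≈ 0.2176.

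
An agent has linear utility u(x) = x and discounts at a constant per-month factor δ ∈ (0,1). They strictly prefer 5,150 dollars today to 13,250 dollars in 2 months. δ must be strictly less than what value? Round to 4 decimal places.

δ < 0.6234

Under u(x) = x this choice says 5150 > δ^2·13250.
So δ^2 < 5150/13250 = 0.38868; taking the square root of both positive sides preserves the inequality.
δ < (5150/13250)^(1/2) ≈ 0.6234.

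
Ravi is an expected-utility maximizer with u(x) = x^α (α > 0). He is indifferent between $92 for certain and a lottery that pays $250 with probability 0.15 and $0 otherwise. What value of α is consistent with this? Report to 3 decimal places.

The lottery's expected utility is 0.15·u(250) + 0.85·u(0) = 0.15·250^α (since u(0) = 0 for α > 0).
Indifference: 92^α = 0.15·250^α, so (92/250)^α = 0.15.
Taking logs: α·ln(92/250) = ln(0.15), so α = -1.897120 / -0.999672 ≈ 1.898.

α ≈ 1.898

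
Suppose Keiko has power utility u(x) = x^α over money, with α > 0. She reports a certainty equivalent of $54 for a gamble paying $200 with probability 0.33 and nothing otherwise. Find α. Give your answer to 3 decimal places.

The lottery's expected utility is 0.33·u(200) + 0.67·u(0) = 0.33·200^α (since u(0) = 0 for α > 0).
Setting u(54) equal to that: 54^α = 0.33·200^α ⇒ (54/200)^α = 0.33.
Taking logs: α·ln(54/200) = ln(0.33), so α = -1.108663 / -1.309333 ≈ 0.847.

α ≈ 0.847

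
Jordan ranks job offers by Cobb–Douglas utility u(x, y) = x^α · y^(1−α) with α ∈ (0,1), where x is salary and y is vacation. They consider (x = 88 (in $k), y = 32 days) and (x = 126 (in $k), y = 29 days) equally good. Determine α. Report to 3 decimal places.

α ≈ 0.215

Set the two utilities equal: 88^α·32^(1−α) = 126^α·29^(1−α).
Rearrange to (88/126)^α = (29/32)^(1−α) and take logs: α·-0.358945 = (1−α)·-0.098440.
So α/(1−α) = (-0.098440)/(-0.358945) = 0.274248, and α = 0.274248/1.274248 ≈ 0.215.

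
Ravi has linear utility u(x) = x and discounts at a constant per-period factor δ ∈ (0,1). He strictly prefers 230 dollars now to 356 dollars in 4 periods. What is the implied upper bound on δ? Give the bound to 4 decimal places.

The preference means 230 > δ^4·356.
Dividing by 356: δ^4 < 0.64607. Both sides are positive, so the 4th root keeps the direction.
δ < (230/356)^(1/4) ≈ 0.8965.

δ < 0.8965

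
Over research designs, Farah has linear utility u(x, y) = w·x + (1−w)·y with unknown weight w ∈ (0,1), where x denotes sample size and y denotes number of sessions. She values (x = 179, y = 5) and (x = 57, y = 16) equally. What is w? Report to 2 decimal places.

w = 0.08

Equating utilities: w·179 + (1−w)·5 = w·57 + (1−w)·16.
Rearranging, 122·w − 11·(1−w) = 0.
So w/(1−w) = 11/122 = 0.0902, giving w = 11/(122+11) = 0.08.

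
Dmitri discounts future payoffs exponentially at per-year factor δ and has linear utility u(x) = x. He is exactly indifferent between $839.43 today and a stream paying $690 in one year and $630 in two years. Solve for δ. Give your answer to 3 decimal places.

The stream is worth 690δ + 630δ² today, so 690δ + 630δ² = 839.43.
Rearranged: 630δ² + 690δ − 839.43 = 0.
By the quadratic formula (taking the positive root), δ = (−690 + √2591463.60) / 1260 ≈ 0.730.

δ ≈ 0.730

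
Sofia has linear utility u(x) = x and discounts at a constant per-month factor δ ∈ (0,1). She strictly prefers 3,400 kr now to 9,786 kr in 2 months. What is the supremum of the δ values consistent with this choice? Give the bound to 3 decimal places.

Under u(x) = x this choice says 3400 > δ^2·9786.
Hence δ^2 < 3400/9786 = 0.34744, and x ↦ x^(1/2) is increasing on (0,∞).
δ < 0.34744^(1/2) = 0.589.

δ < 0.589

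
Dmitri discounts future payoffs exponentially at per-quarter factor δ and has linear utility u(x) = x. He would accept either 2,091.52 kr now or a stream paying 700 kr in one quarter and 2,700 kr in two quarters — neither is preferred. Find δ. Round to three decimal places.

δ ≈ 0.760

Present value of the stream is 700·δ + 2700·δ². Indifference gives 700δ + 2700δ² = 2091.52.
Rearranged: 2700δ² + 700δ − 2091.52 = 0.
δ = (−700 + √(700² + 4·2700·2091.52)) / (2·2700) = (−700 + √23078416.00) / 5400 ≈ 0.760.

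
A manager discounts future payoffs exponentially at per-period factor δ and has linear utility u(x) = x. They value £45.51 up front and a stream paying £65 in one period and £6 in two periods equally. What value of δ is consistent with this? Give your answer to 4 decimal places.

δ ≈ 0.6600

The stream is worth 65δ + 6δ² today, so 65δ + 6δ² = 45.51.
So 6δ² + 65δ − 45.51 = 0.
The positive root is δ = [−65 + √(65² + 4·6·45.51)] / (2·6) = (−65 + 72.919)/12 ≈ 0.6600.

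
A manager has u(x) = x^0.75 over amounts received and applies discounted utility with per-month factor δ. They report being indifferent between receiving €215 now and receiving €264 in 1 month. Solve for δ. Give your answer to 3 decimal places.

δ ≈ 0.857

Indifference means u(215) = δ · u(264), so δ = u(215)/u(264).
With u(x) = x^0.75: δ = 215^0.75/264^0.75 = (215/264)^0.75 = 0.85729.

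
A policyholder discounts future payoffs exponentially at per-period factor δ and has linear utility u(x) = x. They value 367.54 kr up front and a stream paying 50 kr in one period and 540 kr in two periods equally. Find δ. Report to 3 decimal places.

δ ≈ 0.780

Equating present values: 367.54 = 50δ + 540δ².
That is, 540δ² + 50δ − 367.54 = 0, a quadratic in δ.
δ = (−50 + √(50² + 4·540·367.54)) / (2·540) = (−50 + √796386.40) / 1080 ≈ 0.780.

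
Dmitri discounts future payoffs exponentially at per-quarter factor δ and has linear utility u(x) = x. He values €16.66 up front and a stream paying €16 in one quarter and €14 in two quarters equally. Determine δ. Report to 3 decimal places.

δ ≈ 0.660

Equating present values: 16.66 = 16δ + 14δ².
Rearranged: 14δ² + 16δ − 16.66 = 0.
By the quadratic formula (taking the positive root), δ = (−16 + √1188.96) / 28 ≈ 0.660.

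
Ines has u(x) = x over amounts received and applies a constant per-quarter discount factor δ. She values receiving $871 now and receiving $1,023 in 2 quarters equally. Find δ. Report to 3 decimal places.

Equating discounted utilities: u(871) = δ^2·u(1023) ⇒ δ^2 = u(871)/u(1023).
With u(x) = x: δ^2 = 871/1023 = 0.85142.
Hence δ = (0.85142)^(1/2) = 0.92272.

δ ≈ 0.923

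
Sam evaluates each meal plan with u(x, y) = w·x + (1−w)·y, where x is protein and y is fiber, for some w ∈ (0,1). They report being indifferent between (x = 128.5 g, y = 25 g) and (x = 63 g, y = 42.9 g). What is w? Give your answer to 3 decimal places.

w = 0.215

Equating utilities: w·128.5 + (1−w)·25 = w·63 + (1−w)·42.9.
Rearranging, 65.5·w − 17.9·(1−w) = 0.
The marginal rate of substitution is 17.9/65.5, so w = 17.9/(65.5+17.9) = 0.215.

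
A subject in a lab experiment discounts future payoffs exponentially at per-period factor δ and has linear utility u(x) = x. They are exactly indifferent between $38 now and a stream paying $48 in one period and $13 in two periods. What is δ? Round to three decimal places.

δ ≈ 0.670

The stream is worth 48δ + 13δ² today, so 48δ + 13δ² = 38.
Rearranged: 13δ² + 48δ − 38 = 0.
δ = (−48 + √(48² + 4·13·38)) / (2·13) = (−48 + √4280.00) / 26 ≈ 0.670.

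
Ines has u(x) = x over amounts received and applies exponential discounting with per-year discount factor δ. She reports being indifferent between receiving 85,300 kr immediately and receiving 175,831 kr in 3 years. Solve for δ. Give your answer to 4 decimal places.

δ ≈ 0.7858

The payoff in 3 years is discounted by δ^3, so u(85300) = δ^3·u(175831) and δ^3 = u(85300)/u(175831).
With u(x) = x: δ^3 = 85300/175831 = 0.48512.
Taking the cube root: δ = 0.48512^(1/3) ≈ 0.7858.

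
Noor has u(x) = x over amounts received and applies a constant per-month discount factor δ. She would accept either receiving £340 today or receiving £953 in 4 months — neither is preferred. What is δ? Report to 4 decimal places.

δ ≈ 0.7729

The payoff in 4 months is discounted by δ^4, so u(340) = δ^4·u(953) and δ^4 = u(340)/u(953).
With u(x) = x: δ^4 = 340/953 = 0.35677.
So δ = 0.35677^(1/4) ≈ 0.7729.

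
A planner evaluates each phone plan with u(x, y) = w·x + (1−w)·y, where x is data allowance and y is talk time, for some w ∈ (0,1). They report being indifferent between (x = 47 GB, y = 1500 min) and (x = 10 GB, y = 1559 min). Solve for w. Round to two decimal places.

w = 0.61

Equating utilities: w·47 + (1−w)·1500 = w·10 + (1−w)·1559.
Collecting terms: w·37 = (1−w)·59.
The marginal rate of substitution is 59/37, so w = 59/(37+59) = 0.61.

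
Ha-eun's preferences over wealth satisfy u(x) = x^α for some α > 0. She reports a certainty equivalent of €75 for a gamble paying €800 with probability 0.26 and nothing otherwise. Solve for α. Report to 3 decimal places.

α ≈ 0.569

EU(lottery) = 0.26·800^α + 0.74·0 = 0.26·800^α.
Indifference: 75^α = 0.26·800^α, so (75/800)^α = 0.26.
α = ln(0.26) / ln(75/800) = -1.347074/-2.367124 ≈ 0.569.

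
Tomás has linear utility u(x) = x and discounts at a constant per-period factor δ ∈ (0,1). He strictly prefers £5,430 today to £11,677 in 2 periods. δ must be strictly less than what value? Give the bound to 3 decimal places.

Under u(x) = x this choice says 5430 > δ^2·11677.
So δ^2 < 5430/11677 = 0.46502; taking the square root of both positive sides preserves the inequality.
δ < 0.46502^(1/2) = 0.682.

δ < 0.682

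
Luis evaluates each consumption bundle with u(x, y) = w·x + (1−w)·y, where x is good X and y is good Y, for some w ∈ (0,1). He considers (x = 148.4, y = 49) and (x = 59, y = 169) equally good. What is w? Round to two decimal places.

w = 0.57

Equating utilities: w·148.4 + (1−w)·49 = w·59 + (1−w)·169.
w·(148.4−59) = (1−w)·(169−49), i.e. w·89.4 = (1−w)·120.
The marginal rate of substitution is 120/89.4, so w = 120/(89.4+120) = 0.57.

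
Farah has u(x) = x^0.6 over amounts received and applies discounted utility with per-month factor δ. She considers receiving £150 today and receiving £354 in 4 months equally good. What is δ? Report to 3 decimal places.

δ ≈ 0.879

Indifference means u(150) = δ^4 · u(354), so δ^4 = u(150)/u(354).
With u(x) = x^0.6: δ^4 = 150^0.6/354^0.6 = (150/354)^0.6 = 0.59738.
Hence δ = (0.59738)^(1/4) = 0.87915.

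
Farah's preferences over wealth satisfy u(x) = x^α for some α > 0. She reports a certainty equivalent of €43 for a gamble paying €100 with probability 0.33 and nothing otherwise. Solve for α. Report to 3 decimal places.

α ≈ 1.314

EU(lottery) = 0.33·100^α + 0.67·0 = 0.33·100^α.
Setting u(43) equal to that: 43^α = 0.33·100^α ⇒ (43/100)^α = 0.33.
Taking logs: α·ln(43/100) = ln(0.33), so α = -1.108663 / -0.843970 ≈ 1.314.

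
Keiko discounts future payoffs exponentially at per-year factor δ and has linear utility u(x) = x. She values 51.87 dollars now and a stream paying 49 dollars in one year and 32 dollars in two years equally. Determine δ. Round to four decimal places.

δ ≈ 0.7200

Equating present values: 51.87 = 49δ + 32δ².
Rearranged: 32δ² + 49δ − 51.87 = 0.
The positive root is δ = [−49 + √(49² + 4·32·51.87)] / (2·32) = (−49 + 95.081)/64 ≈ 0.7200.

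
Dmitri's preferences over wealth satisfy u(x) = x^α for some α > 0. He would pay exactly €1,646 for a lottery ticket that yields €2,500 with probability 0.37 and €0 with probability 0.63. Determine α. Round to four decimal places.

α ≈ 2.3789

Since u(0) = 0, the lottery's EU is 0.37·2500^α.
Setting u(1646) equal to that: 1646^α = 0.37·2500^α ⇒ (1646/2500)^α = 0.37.
Taking logs: α·ln(1646/2500) = ln(0.37), so α = -0.9942523 / -0.4179426 ≈ 2.3789.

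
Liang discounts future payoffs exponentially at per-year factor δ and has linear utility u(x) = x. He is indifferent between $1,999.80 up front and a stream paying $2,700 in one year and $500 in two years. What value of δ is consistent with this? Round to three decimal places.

δ ≈ 0.660

Equating present values: 1999.80 = 2700δ + 500δ².
Rearranged: 500δ² + 2700δ − 1999.80 = 0.
δ = (−2700 + √(2700² + 4·500·1999.80)) / (2·500) = (−2700 + √11289600.00) / 1000 ≈ 0.660.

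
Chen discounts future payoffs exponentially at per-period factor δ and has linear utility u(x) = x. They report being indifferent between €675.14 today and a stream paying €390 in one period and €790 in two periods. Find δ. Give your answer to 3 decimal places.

δ ≈ 0.710

Present value of the stream is 390·δ + 790·δ². Indifference gives 390δ + 790δ² = 675.14.
So 790δ² + 390δ − 675.14 = 0.
By the quadratic formula (taking the positive root), δ = (−390 + √2285542.40) / 1580 ≈ 0.710.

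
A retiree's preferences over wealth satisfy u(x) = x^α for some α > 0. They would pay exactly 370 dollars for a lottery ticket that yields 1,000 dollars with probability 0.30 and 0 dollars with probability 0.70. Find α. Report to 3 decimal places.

The lottery's expected utility is 0.30·u(1000) + 0.70·u(0) = 0.30·1000^α (since u(0) = 0 for α > 0).
Indifference: 370^α = 0.30·1000^α, so (370/1000)^α = 0.30.
α = ln(0.30) / ln(370/1000) = -1.203973/-0.994252 ≈ 1.211.

α ≈ 1.211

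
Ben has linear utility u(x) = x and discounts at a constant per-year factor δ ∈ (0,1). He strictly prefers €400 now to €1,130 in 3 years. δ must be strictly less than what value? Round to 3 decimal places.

δ < 0.707

The preference means 400 > δ^3·1130.
So δ^3 < 400/1130 = 0.35398; taking the cube root of both positive sides preserves the inequality.
δ < 0.35398^(1/3) = 0.707.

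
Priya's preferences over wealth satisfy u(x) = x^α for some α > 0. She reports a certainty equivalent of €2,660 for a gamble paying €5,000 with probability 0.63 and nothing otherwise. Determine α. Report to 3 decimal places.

The lottery's expected utility is 0.63·u(5000) + 0.37·u(0) = 0.63·5000^α (since u(0) = 0 for α > 0).
Indifference: 2660^α = 0.63·5000^α, so (2660/5000)^α = 0.63.
Take logs: α = ln 0.63 / ln(2660/5000) ≈ 0.73210.

α ≈ 0.732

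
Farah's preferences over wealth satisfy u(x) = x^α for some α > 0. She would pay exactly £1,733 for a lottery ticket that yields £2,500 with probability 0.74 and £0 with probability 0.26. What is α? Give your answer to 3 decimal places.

The lottery's expected utility is 0.74·u(2500) + 0.26·u(0) = 0.74·2500^α (since u(0) = 0 for α > 0).
Indifference: 1733^α = 0.74·2500^α, so (1733/2500)^α = 0.74.
Take logs: α = ln 0.74 / ln(1733/2500) ≈ 0.82171.

α ≈ 0.822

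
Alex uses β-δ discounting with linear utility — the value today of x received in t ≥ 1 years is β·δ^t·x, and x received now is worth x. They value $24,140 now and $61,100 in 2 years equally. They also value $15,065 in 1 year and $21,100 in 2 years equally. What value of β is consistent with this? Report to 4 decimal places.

β ≈ 0.7750

Both payoffs in the second observation are in the future, so β drops out: δ^1·15065 = δ^2·21100 ⇒ δ = 15065/21100 = 0.71398.
Substituting δ into 24140 = β·δ^2·61100: β = 24140/(31146.882) ≈ 0.7750.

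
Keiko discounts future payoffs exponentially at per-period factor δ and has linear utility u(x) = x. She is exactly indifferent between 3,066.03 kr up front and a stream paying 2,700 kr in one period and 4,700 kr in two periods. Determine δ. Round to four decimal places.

δ ≈ 0.5700

Present value of the stream is 2700·δ + 4700·δ². Indifference gives 2700δ + 4700δ² = 3066.03.
So 4700δ² + 2700δ − 3066.03 = 0.
The positive root is δ = [−2700 + √(2700² + 4·4700·3066.03)] / (2·4700) = (−2700 + 8058.000)/9400 ≈ 0.5700.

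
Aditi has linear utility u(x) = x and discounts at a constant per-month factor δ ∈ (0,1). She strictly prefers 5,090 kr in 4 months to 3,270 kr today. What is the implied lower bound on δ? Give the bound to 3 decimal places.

δ > 0.895

Comparing present values: 3270 < δ^4·5090.
Hence δ^4 > 3270/5090 = 0.64244, and x ↦ x^(1/4) is increasing on (0,∞).
δ > 0.64244^(1/4) = 0.895.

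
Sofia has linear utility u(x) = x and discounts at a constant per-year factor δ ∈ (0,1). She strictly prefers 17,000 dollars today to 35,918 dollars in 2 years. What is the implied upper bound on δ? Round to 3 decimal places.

Comparing present values: 17000 > δ^2·35918.
Hence δ^2 < 17000/35918 = 0.47330, and x ↦ x^(1/2) is increasing on (0,∞).
δ < 0.47330^(1/2) = 0.688.

δ < 0.688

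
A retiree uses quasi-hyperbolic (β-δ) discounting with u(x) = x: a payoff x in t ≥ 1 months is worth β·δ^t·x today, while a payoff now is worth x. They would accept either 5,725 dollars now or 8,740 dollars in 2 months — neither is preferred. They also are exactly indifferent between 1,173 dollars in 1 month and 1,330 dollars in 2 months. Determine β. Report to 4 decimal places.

From the later pair, β·δ^1·1173 = β·δ^2·1330; dividing through, δ = 1173/1330 = 0.88195.
Now use the now-vs-future pair: 5725 = β·δ^2·8740 gives β = 5725/(0.77784·8740) ≈ 0.8421.

β ≈ 0.8421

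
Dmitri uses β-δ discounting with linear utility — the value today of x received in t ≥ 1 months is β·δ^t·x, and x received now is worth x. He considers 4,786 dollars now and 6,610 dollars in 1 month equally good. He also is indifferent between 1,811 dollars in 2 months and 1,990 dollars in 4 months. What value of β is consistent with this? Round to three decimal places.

β ≈ 0.759

From the later pair, β·δ^2·1811 = β·δ^4·1990; dividing through, δ^2 = 1811/1990 = 0.91005, so δ = 0.95397.
Now use the now-vs-future pair: 4786 = β·δ·6610 gives β = 4786/(0.95397·6610) ≈ 0.759.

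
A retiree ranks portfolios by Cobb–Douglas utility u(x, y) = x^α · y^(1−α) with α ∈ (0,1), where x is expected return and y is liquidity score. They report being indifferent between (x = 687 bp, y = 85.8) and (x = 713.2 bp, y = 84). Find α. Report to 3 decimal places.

α ≈ 0.362

Set the two utilities equal: 687^α·85.8^(1−α) = 713.2^α·84^(1−α).
Taking logs: α·ln 687 + (1−α)·ln 85.8 = α·ln 713.2 + (1−α)·ln 84, i.e. α·-0.037428 = (1−α)·-0.021202.
Thus α·(-0.058630) = -0.021202, so α = -0.021202/-0.058630 ≈ 0.362.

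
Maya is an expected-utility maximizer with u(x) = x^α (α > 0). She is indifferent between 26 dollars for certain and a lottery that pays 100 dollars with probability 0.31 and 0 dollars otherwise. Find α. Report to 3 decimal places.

EU(lottery) = 0.31·100^α + 0.69·0 = 0.31·100^α.
Indifference: 26^α = 0.31·100^α, so (26/100)^α = 0.31.
Taking logs: α·ln(26/100) = ln(0.31), so α = -1.171183 / -1.347074 ≈ 0.869.

α ≈ 0.869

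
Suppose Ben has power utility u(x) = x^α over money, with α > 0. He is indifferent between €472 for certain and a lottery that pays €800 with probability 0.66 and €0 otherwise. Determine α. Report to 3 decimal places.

α ≈ 0.788

Since u(0) = 0, the lottery's EU is 0.66·800^α.
Indifference: 472^α = 0.66·800^α, so (472/800)^α = 0.66.
Taking logs: α·ln(472/800) = ln(0.66), so α = -0.415515 / -0.527633 ≈ 0.788.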